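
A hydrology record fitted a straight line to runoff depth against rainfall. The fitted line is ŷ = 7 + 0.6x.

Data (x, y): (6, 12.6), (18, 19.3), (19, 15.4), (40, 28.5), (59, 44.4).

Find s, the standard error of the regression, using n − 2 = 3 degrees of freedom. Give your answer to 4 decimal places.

s = 2.9155

x=6: ŷ = 7 + 0.6·6 = 10.6; r = 12.6 − 10.6 = 2
x=18: ŷ = 7 + 0.6·18 = 17.8; r = 19.3 − 17.8 = 1.5
x=19: ŷ = 7 + 0.6·19 = 18.4; r = 15.4 − 18.4 = -3
x=40: ŷ = 7 + 0.6·40 = 31; r = 28.5 − 31 = -2.5
x=59: ŷ = 7 + 0.6·59 = 42.4; r = 44.4 − 42.4 = 2
SSE = 4 + 2.25 + 9 + 6.25 + 4 = 25.5
s = √(25.5/3) = √8.5 ≈ 2.9155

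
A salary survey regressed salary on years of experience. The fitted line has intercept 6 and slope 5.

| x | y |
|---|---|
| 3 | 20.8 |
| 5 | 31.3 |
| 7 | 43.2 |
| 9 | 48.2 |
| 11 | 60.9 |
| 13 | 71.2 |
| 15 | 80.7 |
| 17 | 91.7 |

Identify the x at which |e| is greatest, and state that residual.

x = 9, e = -2.8

x=3: ŷ = 6 + 5·3 = 21; e = 20.8 − 21 = -0.2
x=5: ŷ = 6 + 5·5 = 31; e = 31.3 − 31 = 0.3
x=7: ŷ = 6 + 5·7 = 41; e = 43.2 − 41 = 2.2
x=9: ŷ = 6 + 5·9 = 51; e = 48.2 − 51 = -2.8
x=11: ŷ = 6 + 5·11 = 61; e = 60.9 − 61 = -0.1
x=13: ŷ = 6 + 5·13 = 71; e = 71.2 − 71 = 0.2
x=15: ŷ = 6 + 5·15 = 81; e = 80.7 − 81 = -0.3
x=17: ŷ = 6 + 5·17 = 91; e = 91.7 − 91 = 0.7
Largest |e| is 2.8 at x = 9, residual -2.8.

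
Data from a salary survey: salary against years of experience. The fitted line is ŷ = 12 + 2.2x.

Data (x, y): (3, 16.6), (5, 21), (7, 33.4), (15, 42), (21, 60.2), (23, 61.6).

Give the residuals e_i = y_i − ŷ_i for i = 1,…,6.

x=3: ŷ = 12 + 2.2·3 = 18.6; e = 16.6 − 18.6 = -2
x=5: ŷ = 12 + 2.2·5 = 23; e = 21 − 23 = -2
x=7: ŷ = 12 + 2.2·7 = 27.4; e = 33.4 − 27.4 = 6
x=15: ŷ = 12 + 2.2·15 = 45; e = 42 − 45 = -3
x=21: ŷ = 12 + 2.2·21 = 58.2; e = 60.2 − 58.2 = 2
x=23: ŷ = 12 + 2.2·23 = 62.6; e = 61.6 − 62.6 = -1

-2, -2, 6, -3, 2, -1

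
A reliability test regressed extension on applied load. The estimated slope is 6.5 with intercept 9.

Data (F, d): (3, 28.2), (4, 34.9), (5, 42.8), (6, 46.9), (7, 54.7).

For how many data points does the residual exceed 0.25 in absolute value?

F=3: ŷ = 9 + 6.5·3 = 28.5; r = 28.2 − 28.5 = -0.3
F=4: ŷ = 9 + 6.5·4 = 35; r = 34.9 − 35 = -0.1
F=5: ŷ = 9 + 6.5·5 = 41.5; r = 42.8 − 41.5 = 1.3
F=6: ŷ = 9 + 6.5·6 = 48; r = 46.9 − 48 = -1.1
F=7: ŷ = 9 + 6.5·7 = 54.5; r = 54.7 − 54.5 = 0.2
|r| > 0.25: F=3 (|r|=0.3), F=5 (|r|=1.3), F=6 (|r|=1.1) → 3

3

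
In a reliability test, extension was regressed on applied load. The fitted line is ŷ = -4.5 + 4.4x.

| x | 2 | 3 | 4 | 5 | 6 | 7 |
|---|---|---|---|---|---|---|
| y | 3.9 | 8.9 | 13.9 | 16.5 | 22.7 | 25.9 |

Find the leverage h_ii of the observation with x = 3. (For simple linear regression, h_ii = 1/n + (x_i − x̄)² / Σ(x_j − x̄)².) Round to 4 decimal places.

h = 0.2952

x̄ = (2 + 3 + 4 + 5 + 6 + 7)/6 = 4.5
Σ(x − x̄)² = 6.25 + 2.25 + 0.25 + 0.25 + 2.25 + 6.25 = 17.5
h = 1/6 + (-1.5)²/17.5 = 0.166667 + 0.128571 = 0.2952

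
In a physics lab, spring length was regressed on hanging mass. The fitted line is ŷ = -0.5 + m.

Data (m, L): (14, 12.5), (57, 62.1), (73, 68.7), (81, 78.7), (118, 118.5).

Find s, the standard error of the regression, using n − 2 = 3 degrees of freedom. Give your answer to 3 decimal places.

m=14: ŷ = -0.5 + 14 = 13.5; e = 12.5 − 13.5 = -1
m=57: ŷ = -0.5 + 57 = 56.5; e = 62.1 − 56.5 = 5.6
m=73: ŷ = -0.5 + 73 = 72.5; e = 68.7 − 72.5 = -3.8
m=81: ŷ = -0.5 + 81 = 80.5; e = 78.7 − 80.5 = -1.8
m=118: ŷ = -0.5 + 118 = 117.5; e = 118.5 − 117.5 = 1
SSE = 1 + 31.36 + 14.44 + 3.24 + 1 = 51.04
s = √(51.04/3) = √17.0133 ≈ 4.125

s = 4.125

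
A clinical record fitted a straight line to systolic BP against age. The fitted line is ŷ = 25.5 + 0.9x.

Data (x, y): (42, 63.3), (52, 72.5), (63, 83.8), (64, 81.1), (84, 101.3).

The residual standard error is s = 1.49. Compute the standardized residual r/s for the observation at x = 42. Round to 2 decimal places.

ŷ = 25.5 + 0.9·42 = 63.3
r = 63.3 − 63.3 = 0
r/s = 0 / 1.49 = 0.00

0.00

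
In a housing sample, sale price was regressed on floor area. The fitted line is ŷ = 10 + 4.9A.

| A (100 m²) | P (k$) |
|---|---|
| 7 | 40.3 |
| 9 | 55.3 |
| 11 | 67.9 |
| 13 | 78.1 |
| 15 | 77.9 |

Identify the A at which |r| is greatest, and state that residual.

A=7: ŷ = 10 + 4.9·7 = 44.3; r = 40.3 − 44.3 = -4
A=9: ŷ = 10 + 4.9·9 = 54.1; r = 55.3 − 54.1 = 1.2
A=11: ŷ = 10 + 4.9·11 = 63.9; r = 67.9 − 63.9 = 4
A=13: ŷ = 10 + 4.9·13 = 73.7; r = 78.1 − 73.7 = 4.4
A=15: ŷ = 10 + 4.9·15 = 83.5; r = 77.9 − 83.5 = -5.6
Largest |r| is 5.6 at A = 15, residual -5.6.

A = 15, r = -5.6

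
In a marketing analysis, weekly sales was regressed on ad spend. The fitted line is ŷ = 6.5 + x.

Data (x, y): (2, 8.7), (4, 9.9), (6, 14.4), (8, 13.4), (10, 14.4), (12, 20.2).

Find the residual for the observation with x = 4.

ŷ = 6.5 + 4 = 10.5
r = 9.9 − 10.5 = -0.6

r = -0.6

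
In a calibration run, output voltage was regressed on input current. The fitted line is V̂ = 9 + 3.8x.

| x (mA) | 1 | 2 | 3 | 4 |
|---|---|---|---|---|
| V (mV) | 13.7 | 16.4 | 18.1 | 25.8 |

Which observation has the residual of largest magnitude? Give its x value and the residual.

x = 3, e = -2.3

x=1: V̂ = 9 + 3.8·1 = 12.8; e = 13.7 − 12.8 = 0.9
x=2: V̂ = 9 + 3.8·2 = 16.6; e = 16.4 − 16.6 = -0.2
x=3: V̂ = 9 + 3.8·3 = 20.4; e = 18.1 − 20.4 = -2.3
x=4: V̂ = 9 + 3.8·4 = 24.2; e = 25.8 − 24.2 = 1.6
Largest |e| is 2.3 at x = 3, residual -2.3.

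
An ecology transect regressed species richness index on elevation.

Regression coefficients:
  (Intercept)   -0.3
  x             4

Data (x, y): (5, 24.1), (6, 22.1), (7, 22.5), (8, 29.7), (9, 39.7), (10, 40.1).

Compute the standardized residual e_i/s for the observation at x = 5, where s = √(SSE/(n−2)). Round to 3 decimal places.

x=5: ŷ = -0.3 + 4·5 = 19.7; e = 24.1 − 19.7 = 4.4
x=6: ŷ = -0.3 + 4·6 = 23.7; e = 22.1 − 23.7 = -1.6
x=7: ŷ = -0.3 + 4·7 = 27.7; e = 22.5 − 27.7 = -5.2
x=8: ŷ = -0.3 + 4·8 = 31.7; e = 29.7 − 31.7 = -2
x=9: ŷ = -0.3 + 4·9 = 35.7; e = 39.7 − 35.7 = 4
x=10: ŷ = -0.3 + 4·10 = 39.7; e = 40.1 − 39.7 = 0.4
SSE = 19.36 + 2.56 + 27.04 + 4 + 16 + 0.16 = 69.12
s = √(69.12/4) = 4.15692
e/s = 4.4 / 4.15692 = 1.058

1.058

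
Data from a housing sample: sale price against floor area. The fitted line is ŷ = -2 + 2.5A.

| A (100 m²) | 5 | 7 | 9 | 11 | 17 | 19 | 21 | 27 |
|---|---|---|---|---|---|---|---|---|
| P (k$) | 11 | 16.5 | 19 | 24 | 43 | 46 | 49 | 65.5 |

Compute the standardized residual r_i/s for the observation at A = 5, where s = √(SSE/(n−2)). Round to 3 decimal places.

0.322

A=5: ŷ = -2 + 2.5·5 = 10.5; r = 11 − 10.5 = 0.5
A=7: ŷ = -2 + 2.5·7 = 15.5; r = 16.5 − 15.5 = 1
A=9: ŷ = -2 + 2.5·9 = 20.5; r = 19 − 20.5 = -1.5
A=11: ŷ = -2 + 2.5·11 = 25.5; r = 24 − 25.5 = -1.5
A=17: ŷ = -2 + 2.5·17 = 40.5; r = 43 − 40.5 = 2.5
A=19: ŷ = -2 + 2.5·19 = 45.5; r = 46 − 45.5 = 0.5
A=21: ŷ = -2 + 2.5·21 = 50.5; r = 49 − 50.5 = -1.5
A=27: ŷ = -2 + 2.5·27 = 65.5; r = 65.5 − 65.5 = 0
SSE = 0.25 + 1 + 2.25 + 2.25 + 6.25 + 0.25 + 2.25 + 0 = 14.5
s = √(14.5/6) = 1.55456
r/s = 0.5 / 1.55456 = 0.322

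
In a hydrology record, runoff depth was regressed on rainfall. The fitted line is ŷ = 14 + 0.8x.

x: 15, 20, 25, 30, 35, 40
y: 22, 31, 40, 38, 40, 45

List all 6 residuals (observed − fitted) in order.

x=15: ŷ = 14 + 0.8·15 = 26; e = 22 − 26 = -4
x=20: ŷ = 14 + 0.8·20 = 30; e = 31 − 30 = 1
x=25: ŷ = 14 + 0.8·25 = 34; e = 40 − 34 = 6
x=30: ŷ = 14 + 0.8·30 = 38; e = 38 − 38 = 0
x=35: ŷ = 14 + 0.8·35 = 42; e = 40 − 42 = -2
x=40: ŷ = 14 + 0.8·40 = 46; e = 45 − 46 = -1

-4, 1, 6, 0, -2, -1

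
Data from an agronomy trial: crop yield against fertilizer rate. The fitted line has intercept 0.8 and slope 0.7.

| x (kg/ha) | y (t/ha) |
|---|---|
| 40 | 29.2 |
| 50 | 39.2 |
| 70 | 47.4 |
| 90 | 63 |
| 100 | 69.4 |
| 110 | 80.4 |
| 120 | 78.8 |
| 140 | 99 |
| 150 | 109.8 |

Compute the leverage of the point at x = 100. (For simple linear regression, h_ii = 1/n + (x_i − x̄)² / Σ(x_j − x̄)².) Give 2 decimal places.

h = 0.11

x̄ = (40 + 50 + 70 + 90 + 100 + 110 + 120 + 140 + 150)/9 = 96.6667
Σ(x − x̄)² = 3211.11 + 2177.78 + 711.111 + 44.4444 + 11.1111 + 177.778 + 544.444 + 1877.78 + 2844.44 = 11600
h = 1/9 + (3.33333)²/11600 = 0.111111 + 0.000957854 = 0.11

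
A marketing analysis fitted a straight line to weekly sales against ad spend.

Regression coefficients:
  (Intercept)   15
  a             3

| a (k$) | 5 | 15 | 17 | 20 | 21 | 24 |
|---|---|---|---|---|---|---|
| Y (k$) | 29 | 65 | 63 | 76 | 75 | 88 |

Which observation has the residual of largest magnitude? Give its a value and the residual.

a = 15, r = 5

a=5: Ŷ = 15 + 3·5 = 30; r = 29 − 30 = -1
a=15: Ŷ = 15 + 3·15 = 60; r = 65 − 60 = 5
a=17: Ŷ = 15 + 3·17 = 66; r = 63 − 66 = -3
a=20: Ŷ = 15 + 3·20 = 75; r = 76 − 75 = 1
a=21: Ŷ = 15 + 3·21 = 78; r = 75 − 78 = -3
a=24: Ŷ = 15 + 3·24 = 87; r = 88 − 87 = 1
Largest |r| is 5 at a = 15, residual 5.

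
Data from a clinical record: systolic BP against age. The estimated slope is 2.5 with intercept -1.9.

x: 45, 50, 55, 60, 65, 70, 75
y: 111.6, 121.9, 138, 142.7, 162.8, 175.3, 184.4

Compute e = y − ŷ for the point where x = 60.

ŷ = -1.9 + 2.5·60 = 148.1
e = 142.7 − 148.1 = -5.4

e = -5.4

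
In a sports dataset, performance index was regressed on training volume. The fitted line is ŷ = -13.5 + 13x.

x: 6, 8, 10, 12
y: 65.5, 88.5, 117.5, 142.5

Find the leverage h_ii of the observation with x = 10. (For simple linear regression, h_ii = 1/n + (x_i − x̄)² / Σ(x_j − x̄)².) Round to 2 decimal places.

x̄ = (6 + 8 + 10 + 12)/4 = 9
Σ(x − x̄)² = 9 + 1 + 1 + 9 = 20
h = 1/4 + (1)²/20 = 0.25 + 0.05 = 0.30

h = 0.30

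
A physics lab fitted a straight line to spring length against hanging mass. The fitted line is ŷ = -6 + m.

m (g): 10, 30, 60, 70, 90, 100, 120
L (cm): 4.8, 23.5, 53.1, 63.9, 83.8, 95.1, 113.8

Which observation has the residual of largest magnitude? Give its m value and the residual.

m = 100, e = 1.1

m=10: ŷ = -6 + 10 = 4; e = 4.8 − 4 = 0.8
m=30: ŷ = -6 + 30 = 24; e = 23.5 − 24 = -0.5
m=60: ŷ = -6 + 60 = 54; e = 53.1 − 54 = -0.9
m=70: ŷ = -6 + 70 = 64; e = 63.9 − 64 = -0.1
m=90: ŷ = -6 + 90 = 84; e = 83.8 − 84 = -0.2
m=100: ŷ = -6 + 100 = 94; e = 95.1 − 94 = 1.1
m=120: ŷ = -6 + 120 = 114; e = 113.8 − 114 = -0.2
Largest |e| is 1.1 at m = 100, residual 1.1.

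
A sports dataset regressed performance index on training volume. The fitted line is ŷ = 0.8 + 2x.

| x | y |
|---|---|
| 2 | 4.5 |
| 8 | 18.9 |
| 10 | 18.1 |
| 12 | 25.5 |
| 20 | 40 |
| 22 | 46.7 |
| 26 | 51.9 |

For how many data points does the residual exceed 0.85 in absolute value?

4

x=2: ŷ = 0.8 + 2·2 = 4.8; r = 4.5 − 4.8 = -0.3
x=8: ŷ = 0.8 + 2·8 = 16.8; r = 18.9 − 16.8 = 2.1
x=10: ŷ = 0.8 + 2·10 = 20.8; r = 18.1 − 20.8 = -2.7
x=12: ŷ = 0.8 + 2·12 = 24.8; r = 25.5 − 24.8 = 0.7
x=20: ŷ = 0.8 + 2·20 = 40.8; r = 40 − 40.8 = -0.8
x=22: ŷ = 0.8 + 2·22 = 44.8; r = 46.7 − 44.8 = 1.9
x=26: ŷ = 0.8 + 2·26 = 52.8; r = 51.9 − 52.8 = -0.9
|r| > 0.85: x=8 (|r|=2.1), x=10 (|r|=2.7), x=22 (|r|=1.9), x=26 (|r|=0.9) → 4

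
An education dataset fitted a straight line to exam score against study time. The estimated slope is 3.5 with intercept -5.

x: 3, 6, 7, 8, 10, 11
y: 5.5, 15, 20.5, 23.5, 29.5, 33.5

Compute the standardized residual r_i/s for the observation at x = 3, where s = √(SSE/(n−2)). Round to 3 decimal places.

x=3: ŷ = -5 + 3.5·3 = 5.5; r = 5.5 − 5.5 = 0
x=6: ŷ = -5 + 3.5·6 = 16; r = 15 − 16 = -1
x=7: ŷ = -5 + 3.5·7 = 19.5; r = 20.5 − 19.5 = 1
x=8: ŷ = -5 + 3.5·8 = 23; r = 23.5 − 23 = 0.5
x=10: ŷ = -5 + 3.5·10 = 30; r = 29.5 − 30 = -0.5
x=11: ŷ = -5 + 3.5·11 = 33.5; r = 33.5 − 33.5 = 0
SSE = 0 + 1 + 1 + 0.25 + 0.25 + 0 = 2.5
s = √(2.5/4) = 0.790569
r/s = 0 / 0.790569 = 0.000

0.000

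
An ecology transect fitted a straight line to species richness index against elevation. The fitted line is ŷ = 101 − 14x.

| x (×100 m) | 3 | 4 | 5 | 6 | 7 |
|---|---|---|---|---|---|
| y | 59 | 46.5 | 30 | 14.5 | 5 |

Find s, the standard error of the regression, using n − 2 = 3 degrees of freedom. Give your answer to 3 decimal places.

s = 2.121

x=3: ŷ = 101 − 14·3 = 59; r = 59 − 59 = 0
x=4: ŷ = 101 − 14·4 = 45; r = 46.5 − 45 = 1.5
x=5: ŷ = 101 − 14·5 = 31; r = 30 − 31 = -1
x=6: ŷ = 101 − 14·6 = 17; r = 14.5 − 17 = -2.5
x=7: ŷ = 101 − 14·7 = 3; r = 5 − 3 = 2
SSE = 0 + 2.25 + 1 + 6.25 + 4 = 13.5
s = √(13.5/3) = √4.5 ≈ 2.121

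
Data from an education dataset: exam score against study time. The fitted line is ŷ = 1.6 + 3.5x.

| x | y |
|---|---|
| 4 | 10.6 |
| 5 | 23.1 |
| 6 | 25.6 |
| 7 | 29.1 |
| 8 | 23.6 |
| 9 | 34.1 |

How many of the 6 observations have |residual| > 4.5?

x=4: ŷ = 1.6 + 3.5·4 = 15.6; e = 10.6 − 15.6 = -5
x=5: ŷ = 1.6 + 3.5·5 = 19.1; e = 23.1 − 19.1 = 4
x=6: ŷ = 1.6 + 3.5·6 = 22.6; e = 25.6 − 22.6 = 3
x=7: ŷ = 1.6 + 3.5·7 = 26.1; e = 29.1 − 26.1 = 3
x=8: ŷ = 1.6 + 3.5·8 = 29.6; e = 23.6 − 29.6 = -6
x=9: ŷ = 1.6 + 3.5·9 = 33.1; e = 34.1 − 33.1 = 1
|e| > 4.5: x=4 (|e|=5), x=8 (|e|=6) → 2

2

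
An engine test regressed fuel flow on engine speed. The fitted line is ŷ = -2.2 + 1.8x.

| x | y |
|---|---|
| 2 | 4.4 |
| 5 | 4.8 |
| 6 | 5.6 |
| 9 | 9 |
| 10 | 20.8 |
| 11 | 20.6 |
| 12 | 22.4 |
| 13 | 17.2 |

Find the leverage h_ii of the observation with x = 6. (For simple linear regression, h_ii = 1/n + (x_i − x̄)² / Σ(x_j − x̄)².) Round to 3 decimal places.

x̄ = (2 + 5 + 6 + 9 + 10 + 11 + 12 + 13)/8 = 8.5
Σ(x − x̄)² = 42.25 + 12.25 + 6.25 + 0.25 + 2.25 + 6.25 + 12.25 + 20.25 = 102
h = 1/8 + (-2.5)²/102 = 0.125 + 0.0612745 = 0.186

h = 0.186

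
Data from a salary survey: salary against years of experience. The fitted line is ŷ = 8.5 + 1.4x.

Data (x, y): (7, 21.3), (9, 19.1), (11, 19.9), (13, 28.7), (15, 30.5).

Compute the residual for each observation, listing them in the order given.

3, -2, -4, 2, 1

x=7: ŷ = 8.5 + 1.4·7 = 18.3; e = 21.3 − 18.3 = 3
x=9: ŷ = 8.5 + 1.4·9 = 21.1; e = 19.1 − 21.1 = -2
x=11: ŷ = 8.5 + 1.4·11 = 23.9; e = 19.9 − 23.9 = -4
x=13: ŷ = 8.5 + 1.4·13 = 26.7; e = 28.7 − 26.7 = 2
x=15: ŷ = 8.5 + 1.4·15 = 29.5; e = 30.5 − 29.5 = 1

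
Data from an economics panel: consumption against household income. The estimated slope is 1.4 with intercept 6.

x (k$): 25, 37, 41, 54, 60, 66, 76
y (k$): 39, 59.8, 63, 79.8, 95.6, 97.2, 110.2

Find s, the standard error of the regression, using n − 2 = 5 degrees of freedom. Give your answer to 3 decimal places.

x=25: ŷ = 6 + 1.4·25 = 41; e = 39 − 41 = -2
x=37: ŷ = 6 + 1.4·37 = 57.8; e = 59.8 − 57.8 = 2
x=41: ŷ = 6 + 1.4·41 = 63.4; e = 63 − 63.4 = -0.4
x=54: ŷ = 6 + 1.4·54 = 81.6; e = 79.8 − 81.6 = -1.8
x=60: ŷ = 6 + 1.4·60 = 90; e = 95.6 − 90 = 5.6
x=66: ŷ = 6 + 1.4·66 = 98.4; e = 97.2 − 98.4 = -1.2
x=76: ŷ = 6 + 1.4·76 = 112.4; e = 110.2 − 112.4 = -2.2
SSE = 4 + 4 + 0.16 + 3.24 + 31.36 + 1.44 + 4.84 = 49.04
s = √(49.04/5) = √9.808 ≈ 3.132

s = 3.132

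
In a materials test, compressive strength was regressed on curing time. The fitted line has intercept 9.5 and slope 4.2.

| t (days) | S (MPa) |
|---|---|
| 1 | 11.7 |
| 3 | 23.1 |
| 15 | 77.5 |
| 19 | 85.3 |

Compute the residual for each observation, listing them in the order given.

t=1: Ŝ = 9.5 + 4.2·1 = 13.7; r = 11.7 − 13.7 = -2
t=3: Ŝ = 9.5 + 4.2·3 = 22.1; r = 23.1 − 22.1 = 1
t=15: Ŝ = 9.5 + 4.2·15 = 72.5; r = 77.5 − 72.5 = 5
t=19: Ŝ = 9.5 + 4.2·19 = 89.3; r = 85.3 − 89.3 = -4

-2, 1, 5, -4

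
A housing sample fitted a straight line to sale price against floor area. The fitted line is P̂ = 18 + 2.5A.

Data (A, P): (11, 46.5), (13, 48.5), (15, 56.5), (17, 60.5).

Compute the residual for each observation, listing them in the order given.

A=11: P̂ = 18 + 2.5·11 = 45.5; r = 46.5 − 45.5 = 1
A=13: P̂ = 18 + 2.5·13 = 50.5; r = 48.5 − 50.5 = -2
A=15: P̂ = 18 + 2.5·15 = 55.5; r = 56.5 − 55.5 = 1
A=17: P̂ = 18 + 2.5·17 = 60.5; r = 60.5 − 60.5 = 0

1, -2, 1, 0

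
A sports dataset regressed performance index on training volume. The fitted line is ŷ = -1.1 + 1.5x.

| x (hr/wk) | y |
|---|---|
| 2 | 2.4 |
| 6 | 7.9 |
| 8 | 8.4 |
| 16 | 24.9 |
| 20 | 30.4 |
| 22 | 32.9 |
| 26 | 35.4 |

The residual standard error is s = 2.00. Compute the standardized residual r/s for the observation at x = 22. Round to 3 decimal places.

ŷ = -1.1 + 1.5·22 = 31.9
r = 32.9 − 31.9 = 1
r/s = 1 / 2.00 = 0.500

0.500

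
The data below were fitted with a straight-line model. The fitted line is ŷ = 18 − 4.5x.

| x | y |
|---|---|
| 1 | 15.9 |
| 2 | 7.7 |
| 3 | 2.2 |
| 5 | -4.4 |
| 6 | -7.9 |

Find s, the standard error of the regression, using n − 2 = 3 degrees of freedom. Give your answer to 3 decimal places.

s = 2.157

x=1: ŷ = 18 − 4.5·1 = 13.5; e = 15.9 − 13.5 = 2.4
x=2: ŷ = 18 − 4.5·2 = 9; e = 7.7 − 9 = -1.3
x=3: ŷ = 18 − 4.5·3 = 4.5; e = 2.2 − 4.5 = -2.3
x=5: ŷ = 18 − 4.5·5 = -4.5; e = -4.4 − (-4.5) = 0.1
x=6: ŷ = 18 − 4.5·6 = -9; e = -7.9 − (-9) = 1.1
SSE = 5.76 + 1.69 + 5.29 + 0.01 + 1.21 = 13.96
s = √(13.96/3) = √4.65333 ≈ 2.157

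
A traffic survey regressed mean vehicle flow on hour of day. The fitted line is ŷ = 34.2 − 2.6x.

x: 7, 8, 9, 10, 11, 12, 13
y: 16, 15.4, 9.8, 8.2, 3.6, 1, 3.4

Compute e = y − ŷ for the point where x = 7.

ŷ = 34.2 − 2.6·7 = 16
e = 16 − 16 = 0

e = 0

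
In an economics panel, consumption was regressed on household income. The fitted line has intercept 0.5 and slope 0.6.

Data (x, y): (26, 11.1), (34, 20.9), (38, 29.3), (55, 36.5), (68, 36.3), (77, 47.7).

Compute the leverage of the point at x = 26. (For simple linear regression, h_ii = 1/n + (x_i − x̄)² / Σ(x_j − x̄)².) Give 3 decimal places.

x̄ = (26 + 34 + 38 + 55 + 68 + 77)/6 = 49.6667
Σ(x − x̄)² = 560.111 + 245.444 + 136.111 + 28.4444 + 336.111 + 747.111 = 2053.33
h = 1/6 + (-23.6667)²/2053.33 = 0.166667 + 0.272781 = 0.439

h = 0.439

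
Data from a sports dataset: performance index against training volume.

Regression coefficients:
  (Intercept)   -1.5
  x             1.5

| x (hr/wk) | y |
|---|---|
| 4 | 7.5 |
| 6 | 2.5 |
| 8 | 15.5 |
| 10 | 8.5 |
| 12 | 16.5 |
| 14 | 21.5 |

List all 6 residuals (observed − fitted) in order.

3, -5, 5, -5, 0, 2

x=4: ŷ = -1.5 + 1.5·4 = 4.5; r = 7.5 − 4.5 = 3
x=6: ŷ = -1.5 + 1.5·6 = 7.5; r = 2.5 − 7.5 = -5
x=8: ŷ = -1.5 + 1.5·8 = 10.5; r = 15.5 − 10.5 = 5
x=10: ŷ = -1.5 + 1.5·10 = 13.5; r = 8.5 − 13.5 = -5
x=12: ŷ = -1.5 + 1.5·12 = 16.5; r = 16.5 − 16.5 = 0
x=14: ŷ = -1.5 + 1.5·14 = 19.5; r = 21.5 − 19.5 = 2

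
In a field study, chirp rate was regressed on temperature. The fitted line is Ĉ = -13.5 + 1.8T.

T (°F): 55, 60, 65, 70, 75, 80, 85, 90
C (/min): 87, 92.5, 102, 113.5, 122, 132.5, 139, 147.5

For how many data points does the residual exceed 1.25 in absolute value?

T=55: Ĉ = -13.5 + 1.8·55 = 85.5; r = 87 − 85.5 = 1.5
T=60: Ĉ = -13.5 + 1.8·60 = 94.5; r = 92.5 − 94.5 = -2
T=65: Ĉ = -13.5 + 1.8·65 = 103.5; r = 102 − 103.5 = -1.5
T=70: Ĉ = -13.5 + 1.8·70 = 112.5; r = 113.5 − 112.5 = 1
T=75: Ĉ = -13.5 + 1.8·75 = 121.5; r = 122 − 121.5 = 0.5
T=80: Ĉ = -13.5 + 1.8·80 = 130.5; r = 132.5 − 130.5 = 2
T=85: Ĉ = -13.5 + 1.8·85 = 139.5; r = 139 − 139.5 = -0.5
T=90: Ĉ = -13.5 + 1.8·90 = 148.5; r = 147.5 − 148.5 = -1
|r| > 1.25: T=55 (|r|=1.5), T=60 (|r|=2), T=65 (|r|=1.5), T=80 (|r|=2) → 4

4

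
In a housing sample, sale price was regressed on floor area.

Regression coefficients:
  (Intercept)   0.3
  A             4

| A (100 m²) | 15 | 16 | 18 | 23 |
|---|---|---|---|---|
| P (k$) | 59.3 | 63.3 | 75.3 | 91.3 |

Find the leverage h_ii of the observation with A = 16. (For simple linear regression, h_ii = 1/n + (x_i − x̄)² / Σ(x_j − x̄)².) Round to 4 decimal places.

Ā = (15 + 16 + 18 + 23)/4 = 18
Σ(A − Ā)² = 9 + 4 + 0 + 25 = 38
h = 1/4 + (-2)²/38 = 0.25 + 0.105263 = 0.3553

h = 0.3553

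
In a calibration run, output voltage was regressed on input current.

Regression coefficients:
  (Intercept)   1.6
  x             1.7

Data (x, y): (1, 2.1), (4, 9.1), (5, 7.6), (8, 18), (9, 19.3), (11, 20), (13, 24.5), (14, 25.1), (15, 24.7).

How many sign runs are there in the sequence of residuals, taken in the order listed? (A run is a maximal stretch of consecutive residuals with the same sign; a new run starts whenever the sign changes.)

x=1: ŷ = 1.6 + 1.7·1 = 3.3; r = 2.1 − 3.3 = -1.2
x=4: ŷ = 1.6 + 1.7·4 = 8.4; r = 9.1 − 8.4 = 0.7
x=5: ŷ = 1.6 + 1.7·5 = 10.1; r = 7.6 − 10.1 = -2.5
x=8: ŷ = 1.6 + 1.7·8 = 15.2; r = 18 − 15.2 = 2.8
x=9: ŷ = 1.6 + 1.7·9 = 16.9; r = 19.3 − 16.9 = 2.4
x=11: ŷ = 1.6 + 1.7·11 = 20.3; r = 20 − 20.3 = -0.3
x=13: ŷ = 1.6 + 1.7·13 = 23.7; r = 24.5 − 23.7 = 0.8
x=14: ŷ = 1.6 + 1.7·14 = 25.4; r = 25.1 − 25.4 = -0.3
x=15: ŷ = 1.6 + 1.7·15 = 27.1; r = 24.7 − 27.1 = -2.4
Signs: − + − + + − + − −
Runs: −×1, +×1, −×1, +×2, −×1, +×1, −×2 → 7

7 runs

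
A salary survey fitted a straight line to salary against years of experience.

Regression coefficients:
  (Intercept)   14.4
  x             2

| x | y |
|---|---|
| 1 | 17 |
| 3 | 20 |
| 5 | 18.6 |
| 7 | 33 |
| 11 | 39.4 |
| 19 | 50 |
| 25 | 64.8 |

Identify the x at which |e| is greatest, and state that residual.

x = 5, e = -5.8

x=1: ŷ = 14.4 + 2·1 = 16.4; e = 17 − 16.4 = 0.6
x=3: ŷ = 14.4 + 2·3 = 20.4; e = 20 − 20.4 = -0.4
x=5: ŷ = 14.4 + 2·5 = 24.4; e = 18.6 − 24.4 = -5.8
x=7: ŷ = 14.4 + 2·7 = 28.4; e = 33 − 28.4 = 4.6
x=11: ŷ = 14.4 + 2·11 = 36.4; e = 39.4 − 36.4 = 3
x=19: ŷ = 14.4 + 2·19 = 52.4; e = 50 − 52.4 = -2.4
x=25: ŷ = 14.4 + 2·25 = 64.4; e = 64.8 − 64.4 = 0.4
Largest |e| is 5.8 at x = 5, residual -5.8.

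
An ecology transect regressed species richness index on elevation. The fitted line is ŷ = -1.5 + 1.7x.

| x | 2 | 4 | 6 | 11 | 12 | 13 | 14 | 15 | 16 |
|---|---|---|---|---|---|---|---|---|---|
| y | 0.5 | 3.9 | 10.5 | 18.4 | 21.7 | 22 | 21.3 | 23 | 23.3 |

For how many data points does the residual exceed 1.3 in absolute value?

x=2: ŷ = -1.5 + 1.7·2 = 1.9; r = 0.5 − 1.9 = -1.4
x=4: ŷ = -1.5 + 1.7·4 = 5.3; r = 3.9 − 5.3 = -1.4
x=6: ŷ = -1.5 + 1.7·6 = 8.7; r = 10.5 − 8.7 = 1.8
x=11: ŷ = -1.5 + 1.7·11 = 17.2; r = 18.4 − 17.2 = 1.2
x=12: ŷ = -1.5 + 1.7·12 = 18.9; r = 21.7 − 18.9 = 2.8
x=13: ŷ = -1.5 + 1.7·13 = 20.6; r = 22 − 20.6 = 1.4
x=14: ŷ = -1.5 + 1.7·14 = 22.3; r = 21.3 − 22.3 = -1
x=15: ŷ = -1.5 + 1.7·15 = 24; r = 23 − 24 = -1
x=16: ŷ = -1.5 + 1.7·16 = 25.7; r = 23.3 − 25.7 = -2.4
|r| > 1.3: x=2 (|r|=1.4), x=4 (|r|=1.4), x=6 (|r|=1.8), x=12 (|r|=2.8), x=13 (|r|=1.4), x=16 (|r|=2.4) → 6

6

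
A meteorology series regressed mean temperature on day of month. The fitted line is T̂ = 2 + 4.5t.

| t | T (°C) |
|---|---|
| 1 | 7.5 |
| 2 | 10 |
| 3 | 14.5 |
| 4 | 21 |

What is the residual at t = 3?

e = -1

T̂ = 2 + 4.5·3 = 15.5
e = 14.5 − 15.5 = -1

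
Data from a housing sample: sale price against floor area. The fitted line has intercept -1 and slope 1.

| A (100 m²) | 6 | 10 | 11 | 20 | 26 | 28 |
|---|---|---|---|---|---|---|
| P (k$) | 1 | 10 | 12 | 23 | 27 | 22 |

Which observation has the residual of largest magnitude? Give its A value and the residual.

A = 28, e = -5

A=6: P̂ = -1 + 6 = 5; e = 1 − 5 = -4
A=10: P̂ = -1 + 10 = 9; e = 10 − 9 = 1
A=11: P̂ = -1 + 11 = 10; e = 12 − 10 = 2
A=20: P̂ = -1 + 20 = 19; e = 23 − 19 = 4
A=26: P̂ = -1 + 26 = 25; e = 27 − 25 = 2
A=28: P̂ = -1 + 28 = 27; e = 22 − 27 = -5
Largest |e| is 5 at A = 28, residual -5.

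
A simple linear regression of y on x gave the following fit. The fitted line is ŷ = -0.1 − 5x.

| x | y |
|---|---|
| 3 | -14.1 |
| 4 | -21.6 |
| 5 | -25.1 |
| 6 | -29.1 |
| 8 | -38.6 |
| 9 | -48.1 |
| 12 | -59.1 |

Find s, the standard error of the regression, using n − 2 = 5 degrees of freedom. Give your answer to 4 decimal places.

x=3: ŷ = -0.1 − 5·3 = -15.1; e = -14.1 − (-15.1) = 1
x=4: ŷ = -0.1 − 5·4 = -20.1; e = -21.6 − (-20.1) = -1.5
x=5: ŷ = -0.1 − 5·5 = -25.1; e = -25.1 − (-25.1) = 0
x=6: ŷ = -0.1 − 5·6 = -30.1; e = -29.1 − (-30.1) = 1
x=8: ŷ = -0.1 − 5·8 = -40.1; e = -38.6 − (-40.1) = 1.5
x=9: ŷ = -0.1 − 5·9 = -45.1; e = -48.1 − (-45.1) = -3
x=12: ŷ = -0.1 − 5·12 = -60.1; e = -59.1 − (-60.1) = 1
SSE = 1 + 2.25 + 0 + 1 + 2.25 + 9 + 1 = 16.5
s = √(16.5/5) = √3.3 ≈ 1.8166

s = 1.8166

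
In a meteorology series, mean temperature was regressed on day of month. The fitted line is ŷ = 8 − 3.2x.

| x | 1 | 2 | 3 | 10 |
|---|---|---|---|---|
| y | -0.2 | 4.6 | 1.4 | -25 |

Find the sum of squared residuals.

x=1: ŷ = 8 − 3.2·1 = 4.8; e = -0.2 − 4.8 = -5
x=2: ŷ = 8 − 3.2·2 = 1.6; e = 4.6 − 1.6 = 3
x=3: ŷ = 8 − 3.2·3 = -1.6; e = 1.4 − (-1.6) = 3
x=10: ŷ = 8 − 3.2·10 = -24; e = -25 − (-24) = -1
SSE = 25 + 9 + 9 + 1 = 44

SSE = 44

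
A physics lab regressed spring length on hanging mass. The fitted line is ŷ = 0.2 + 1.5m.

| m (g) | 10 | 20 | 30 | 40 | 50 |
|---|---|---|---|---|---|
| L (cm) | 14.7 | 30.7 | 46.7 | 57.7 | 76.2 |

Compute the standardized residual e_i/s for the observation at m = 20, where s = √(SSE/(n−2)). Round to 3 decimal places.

0.274

m=10: ŷ = 0.2 + 1.5·10 = 15.2; e = 14.7 − 15.2 = -0.5
m=20: ŷ = 0.2 + 1.5·20 = 30.2; e = 30.7 − 30.2 = 0.5
m=30: ŷ = 0.2 + 1.5·30 = 45.2; e = 46.7 − 45.2 = 1.5
m=40: ŷ = 0.2 + 1.5·40 = 60.2; e = 57.7 − 60.2 = -2.5
m=50: ŷ = 0.2 + 1.5·50 = 75.2; e = 76.2 − 75.2 = 1
SSE = 0.25 + 0.25 + 2.25 + 6.25 + 1 = 10
s = √(10/3) = 1.82574
e/s = 0.5 / 1.82574 = 0.274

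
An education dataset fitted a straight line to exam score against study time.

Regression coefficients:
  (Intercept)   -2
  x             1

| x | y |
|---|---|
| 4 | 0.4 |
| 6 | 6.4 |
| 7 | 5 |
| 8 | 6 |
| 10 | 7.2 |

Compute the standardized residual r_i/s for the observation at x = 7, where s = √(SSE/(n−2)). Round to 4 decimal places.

x=4: ŷ = -2 + 4 = 2; r = 0.4 − 2 = -1.6
x=6: ŷ = -2 + 6 = 4; r = 6.4 − 4 = 2.4
x=7: ŷ = -2 + 7 = 5; r = 5 − 5 = 0
x=8: ŷ = -2 + 8 = 6; r = 6 − 6 = 0
x=10: ŷ = -2 + 10 = 8; r = 7.2 − 8 = -0.8
SSE = 2.56 + 5.76 + 0 + 0 + 0.64 = 8.96
s = √(8.96/3) = 1.7282
r/s = 0 / 1.7282 = 0.0000

0.0000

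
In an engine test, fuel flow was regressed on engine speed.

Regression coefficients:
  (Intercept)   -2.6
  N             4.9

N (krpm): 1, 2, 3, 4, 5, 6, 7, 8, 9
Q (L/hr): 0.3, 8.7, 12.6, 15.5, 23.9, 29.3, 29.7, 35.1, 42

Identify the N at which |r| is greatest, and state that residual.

N = 6, r = 2.5

N=1: Q̂ = -2.6 + 4.9·1 = 2.3; r = 0.3 − 2.3 = -2
N=2: Q̂ = -2.6 + 4.9·2 = 7.2; r = 8.7 − 7.2 = 1.5
N=3: Q̂ = -2.6 + 4.9·3 = 12.1; r = 12.6 − 12.1 = 0.5
N=4: Q̂ = -2.6 + 4.9·4 = 17; r = 15.5 − 17 = -1.5
N=5: Q̂ = -2.6 + 4.9·5 = 21.9; r = 23.9 − 21.9 = 2
N=6: Q̂ = -2.6 + 4.9·6 = 26.8; r = 29.3 − 26.8 = 2.5
N=7: Q̂ = -2.6 + 4.9·7 = 31.7; r = 29.7 − 31.7 = -2
N=8: Q̂ = -2.6 + 4.9·8 = 36.6; r = 35.1 − 36.6 = -1.5
N=9: Q̂ = -2.6 + 4.9·9 = 41.5; r = 42 − 41.5 = 0.5
Largest |r| is 2.5 at N = 6, residual 2.5.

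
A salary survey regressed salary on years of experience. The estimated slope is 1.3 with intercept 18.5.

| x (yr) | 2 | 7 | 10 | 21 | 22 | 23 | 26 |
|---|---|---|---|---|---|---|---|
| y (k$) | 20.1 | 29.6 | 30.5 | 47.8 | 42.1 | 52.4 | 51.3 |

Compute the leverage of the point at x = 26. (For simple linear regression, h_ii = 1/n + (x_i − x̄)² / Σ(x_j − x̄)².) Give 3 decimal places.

x̄ = (2 + 7 + 10 + 21 + 22 + 23 + 26)/7 = 15.8571
Σ(x − x̄)² = 192.02 + 78.449 + 34.3061 + 26.449 + 37.7347 + 51.0204 + 102.878 = 522.857
h = 1/7 + (10.1429)²/522.857 = 0.142857 + 0.19676 = 0.340

h = 0.340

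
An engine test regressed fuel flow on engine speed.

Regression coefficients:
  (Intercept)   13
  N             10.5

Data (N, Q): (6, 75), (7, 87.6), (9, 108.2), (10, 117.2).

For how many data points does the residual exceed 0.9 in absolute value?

N=6: ŷ = 13 + 10.5·6 = 76; e = 75 − 76 = -1
N=7: ŷ = 13 + 10.5·7 = 86.5; e = 87.6 − 86.5 = 1.1
N=9: ŷ = 13 + 10.5·9 = 107.5; e = 108.2 − 107.5 = 0.7
N=10: ŷ = 13 + 10.5·10 = 118; e = 117.2 − 118 = -0.8
|e| > 0.9: N=6 (|e|=1), N=7 (|e|=1.1) → 2

2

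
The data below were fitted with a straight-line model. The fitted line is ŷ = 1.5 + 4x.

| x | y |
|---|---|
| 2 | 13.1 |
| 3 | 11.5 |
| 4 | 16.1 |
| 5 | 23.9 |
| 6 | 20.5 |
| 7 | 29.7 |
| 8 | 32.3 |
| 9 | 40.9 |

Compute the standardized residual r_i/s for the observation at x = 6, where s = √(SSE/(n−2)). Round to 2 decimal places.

x=2: ŷ = 1.5 + 4·2 = 9.5; r = 13.1 − 9.5 = 3.6
x=3: ŷ = 1.5 + 4·3 = 13.5; r = 11.5 − 13.5 = -2
x=4: ŷ = 1.5 + 4·4 = 17.5; r = 16.1 − 17.5 = -1.4
x=5: ŷ = 1.5 + 4·5 = 21.5; r = 23.9 − 21.5 = 2.4
x=6: ŷ = 1.5 + 4·6 = 25.5; r = 20.5 − 25.5 = -5
x=7: ŷ = 1.5 + 4·7 = 29.5; r = 29.7 − 29.5 = 0.2
x=8: ŷ = 1.5 + 4·8 = 33.5; r = 32.3 − 33.5 = -1.2
x=9: ŷ = 1.5 + 4·9 = 37.5; r = 40.9 − 37.5 = 3.4
SSE = 12.96 + 4 + 1.96 + 5.76 + 25 + 0.04 + 1.44 + 11.56 = 62.72
s = √(62.72/6) = 3.23316
r/s = -5 / 3.23316 = -1.55

-1.55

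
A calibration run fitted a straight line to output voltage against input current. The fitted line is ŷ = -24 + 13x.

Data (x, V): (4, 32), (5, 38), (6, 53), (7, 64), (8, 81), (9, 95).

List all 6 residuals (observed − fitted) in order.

x=4: ŷ = -24 + 13·4 = 28; r = 32 − 28 = 4
x=5: ŷ = -24 + 13·5 = 41; r = 38 − 41 = -3
x=6: ŷ = -24 + 13·6 = 54; r = 53 − 54 = -1
x=7: ŷ = -24 + 13·7 = 67; r = 64 − 67 = -3
x=8: ŷ = -24 + 13·8 = 80; r = 81 − 80 = 1
x=9: ŷ = -24 + 13·9 = 93; r = 95 − 93 = 2

4, -3, -1, -3, 1, 2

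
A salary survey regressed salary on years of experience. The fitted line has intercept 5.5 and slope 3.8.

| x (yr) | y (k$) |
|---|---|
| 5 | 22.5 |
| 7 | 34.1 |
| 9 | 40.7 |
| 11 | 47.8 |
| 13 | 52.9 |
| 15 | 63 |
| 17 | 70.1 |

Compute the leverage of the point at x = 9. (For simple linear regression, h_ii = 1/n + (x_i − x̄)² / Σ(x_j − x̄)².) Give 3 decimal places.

h = 0.179

x̄ = (5 + 7 + 9 + 11 + 13 + 15 + 17)/7 = 11
Σ(x − x̄)² = 36 + 16 + 4 + 0 + 4 + 16 + 36 = 112
h = 1/7 + (-2)²/112 = 0.142857 + 0.0357143 = 0.179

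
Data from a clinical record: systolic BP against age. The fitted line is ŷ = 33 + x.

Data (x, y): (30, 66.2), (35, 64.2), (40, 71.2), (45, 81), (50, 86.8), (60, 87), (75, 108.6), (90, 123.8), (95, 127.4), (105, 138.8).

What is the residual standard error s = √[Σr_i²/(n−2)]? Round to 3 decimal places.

s = 3.342

x=30: ŷ = 33 + 30 = 63; r = 66.2 − 63 = 3.2
x=35: ŷ = 33 + 35 = 68; r = 64.2 − 68 = -3.8
x=40: ŷ = 33 + 40 = 73; r = 71.2 − 73 = -1.8
x=45: ŷ = 33 + 45 = 78; r = 81 − 78 = 3
x=50: ŷ = 33 + 50 = 83; r = 86.8 − 83 = 3.8
x=60: ŷ = 33 + 60 = 93; r = 87 − 93 = -6
x=75: ŷ = 33 + 75 = 108; r = 108.6 − 108 = 0.6
x=90: ŷ = 33 + 90 = 123; r = 123.8 − 123 = 0.8
x=95: ŷ = 33 + 95 = 128; r = 127.4 − 128 = -0.6
x=105: ŷ = 33 + 105 = 138; r = 138.8 − 138 = 0.8
SSE = 10.24 + 14.44 + 3.24 + 9 + 14.44 + 36 + 0.36 + 0.64 + 0.36 + 0.64 = 89.36
s = √(89.36/8) = √11.17 ≈ 3.342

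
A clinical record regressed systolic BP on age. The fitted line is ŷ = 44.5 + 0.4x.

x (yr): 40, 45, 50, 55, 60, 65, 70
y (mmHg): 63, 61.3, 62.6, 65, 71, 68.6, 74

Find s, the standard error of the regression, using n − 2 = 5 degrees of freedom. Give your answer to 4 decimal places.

x=40: ŷ = 44.5 + 0.4·40 = 60.5; r = 63 − 60.5 = 2.5
x=45: ŷ = 44.5 + 0.4·45 = 62.5; r = 61.3 − 62.5 = -1.2
x=50: ŷ = 44.5 + 0.4·50 = 64.5; r = 62.6 − 64.5 = -1.9
x=55: ŷ = 44.5 + 0.4·55 = 66.5; r = 65 − 66.5 = -1.5
x=60: ŷ = 44.5 + 0.4·60 = 68.5; r = 71 − 68.5 = 2.5
x=65: ŷ = 44.5 + 0.4·65 = 70.5; r = 68.6 − 70.5 = -1.9
x=70: ŷ = 44.5 + 0.4·70 = 72.5; r = 74 − 72.5 = 1.5
SSE = 6.25 + 1.44 + 3.61 + 2.25 + 6.25 + 3.61 + 2.25 = 25.66
s = √(25.66/5) = √5.132 ≈ 2.2654

s = 2.2654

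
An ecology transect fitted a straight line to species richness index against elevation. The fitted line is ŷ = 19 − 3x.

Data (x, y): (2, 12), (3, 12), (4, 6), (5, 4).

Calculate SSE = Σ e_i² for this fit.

SSE = 6

x=2: ŷ = 19 − 3·2 = 13; e = 12 − 13 = -1
x=3: ŷ = 19 − 3·3 = 10; e = 12 − 10 = 2
x=4: ŷ = 19 − 3·4 = 7; e = 6 − 7 = -1
x=5: ŷ = 19 − 3·5 = 4; e = 4 − 4 = 0
SSE = 1 + 4 + 1 + 0 = 6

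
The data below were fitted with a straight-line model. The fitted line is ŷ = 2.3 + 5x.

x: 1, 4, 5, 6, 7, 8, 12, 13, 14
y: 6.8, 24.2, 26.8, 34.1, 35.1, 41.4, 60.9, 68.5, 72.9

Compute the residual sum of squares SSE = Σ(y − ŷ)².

x=1: ŷ = 2.3 + 5·1 = 7.3; e = 6.8 − 7.3 = -0.5
x=4: ŷ = 2.3 + 5·4 = 22.3; e = 24.2 − 22.3 = 1.9
x=5: ŷ = 2.3 + 5·5 = 27.3; e = 26.8 − 27.3 = -0.5
x=6: ŷ = 2.3 + 5·6 = 32.3; e = 34.1 − 32.3 = 1.8
x=7: ŷ = 2.3 + 5·7 = 37.3; e = 35.1 − 37.3 = -2.2
x=8: ŷ = 2.3 + 5·8 = 42.3; e = 41.4 − 42.3 = -0.9
x=12: ŷ = 2.3 + 5·12 = 62.3; e = 60.9 − 62.3 = -1.4
x=13: ŷ = 2.3 + 5·13 = 67.3; e = 68.5 − 67.3 = 1.2
x=14: ŷ = 2.3 + 5·14 = 72.3; e = 72.9 − 72.3 = 0.6
SSE = 0.25 + 3.61 + 0.25 + 3.24 + 4.84 + 0.81 + 1.96 + 1.44 + 0.36 = 16.76

SSE = 16.76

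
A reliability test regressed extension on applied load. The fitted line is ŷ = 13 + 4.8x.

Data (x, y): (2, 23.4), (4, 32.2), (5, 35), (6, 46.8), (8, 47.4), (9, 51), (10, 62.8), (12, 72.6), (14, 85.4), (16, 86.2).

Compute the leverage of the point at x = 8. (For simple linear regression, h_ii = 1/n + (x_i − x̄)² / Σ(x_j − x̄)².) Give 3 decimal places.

h = 0.102

x̄ = (2 + 4 + 5 + 6 + 8 + 9 + 10 + 12 + 14 + 16)/10 = 8.6
Σ(x − x̄)² = 43.56 + 21.16 + 12.96 + 6.76 + 0.36 + 0.16 + 1.96 + 11.56 + 29.16 + 54.76 = 182.4
h = 1/10 + (-0.6)²/182.4 = 0.1 + 0.00197368 = 0.102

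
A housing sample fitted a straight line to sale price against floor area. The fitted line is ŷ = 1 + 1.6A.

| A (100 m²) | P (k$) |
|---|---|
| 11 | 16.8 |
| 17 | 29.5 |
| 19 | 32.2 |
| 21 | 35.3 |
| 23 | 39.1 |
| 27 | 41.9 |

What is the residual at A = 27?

r = -2.3

ŷ = 1 + 1.6·27 = 44.2
r = 41.9 − 44.2 = -2.3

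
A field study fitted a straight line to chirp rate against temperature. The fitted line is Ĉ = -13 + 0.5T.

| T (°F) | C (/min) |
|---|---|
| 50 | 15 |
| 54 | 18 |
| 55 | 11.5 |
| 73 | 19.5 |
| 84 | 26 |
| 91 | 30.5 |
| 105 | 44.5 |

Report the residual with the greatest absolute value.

T=50: Ĉ = -13 + 0.5·50 = 12; r = 15 − 12 = 3
T=54: Ĉ = -13 + 0.5·54 = 14; r = 18 − 14 = 4
T=55: Ĉ = -13 + 0.5·55 = 14.5; r = 11.5 − 14.5 = -3
T=73: Ĉ = -13 + 0.5·73 = 23.5; r = 19.5 − 23.5 = -4
T=84: Ĉ = -13 + 0.5·84 = 29; r = 26 − 29 = -3
T=91: Ĉ = -13 + 0.5·91 = 32.5; r = 30.5 − 32.5 = -2
T=105: Ĉ = -13 + 0.5·105 = 39.5; r = 44.5 − 39.5 = 5
Largest |r| is 5 at T = 105, residual 5.

r = 5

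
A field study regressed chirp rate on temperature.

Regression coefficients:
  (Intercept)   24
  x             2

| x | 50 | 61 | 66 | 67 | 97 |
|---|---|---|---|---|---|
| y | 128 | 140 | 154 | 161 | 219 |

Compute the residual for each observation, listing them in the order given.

4, -6, -2, 3, 1

x=50: ŷ = 24 + 2·50 = 124; e = 128 − 124 = 4
x=61: ŷ = 24 + 2·61 = 146; e = 140 − 146 = -6
x=66: ŷ = 24 + 2·66 = 156; e = 154 − 156 = -2
x=67: ŷ = 24 + 2·67 = 158; e = 161 − 158 = 3
x=97: ŷ = 24 + 2·97 = 218; e = 219 − 218 = 1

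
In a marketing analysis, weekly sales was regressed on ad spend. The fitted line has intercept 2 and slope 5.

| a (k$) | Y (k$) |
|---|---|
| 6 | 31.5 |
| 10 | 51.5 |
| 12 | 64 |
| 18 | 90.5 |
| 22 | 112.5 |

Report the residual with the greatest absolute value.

a=6: ŷ = 2 + 5·6 = 32; r = 31.5 − 32 = -0.5
a=10: ŷ = 2 + 5·10 = 52; r = 51.5 − 52 = -0.5
a=12: ŷ = 2 + 5·12 = 62; r = 64 − 62 = 2
a=18: ŷ = 2 + 5·18 = 92; r = 90.5 − 92 = -1.5
a=22: ŷ = 2 + 5·22 = 112; r = 112.5 − 112 = 0.5
Largest |r| is 2 at a = 12, residual 2.

r = 2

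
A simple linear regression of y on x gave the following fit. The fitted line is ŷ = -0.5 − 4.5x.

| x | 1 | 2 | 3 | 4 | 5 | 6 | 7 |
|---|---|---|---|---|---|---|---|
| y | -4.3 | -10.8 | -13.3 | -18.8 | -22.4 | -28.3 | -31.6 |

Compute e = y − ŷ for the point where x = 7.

e = 0.4

ŷ = -0.5 − 4.5·7 = -32
e = -31.6 − (-32) = 0.4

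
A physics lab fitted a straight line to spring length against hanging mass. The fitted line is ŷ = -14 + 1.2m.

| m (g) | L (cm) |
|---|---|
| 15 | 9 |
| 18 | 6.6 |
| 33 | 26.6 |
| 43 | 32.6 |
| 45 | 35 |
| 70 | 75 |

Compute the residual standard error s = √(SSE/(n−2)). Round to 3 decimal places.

s = 5.050

m=15: ŷ = -14 + 1.2·15 = 4; e = 9 − 4 = 5
m=18: ŷ = -14 + 1.2·18 = 7.6; e = 6.6 − 7.6 = -1
m=33: ŷ = -14 + 1.2·33 = 25.6; e = 26.6 − 25.6 = 1
m=43: ŷ = -14 + 1.2·43 = 37.6; e = 32.6 − 37.6 = -5
m=45: ŷ = -14 + 1.2·45 = 40; e = 35 − 40 = -5
m=70: ŷ = -14 + 1.2·70 = 70; e = 75 − 70 = 5
SSE = 25 + 1 + 1 + 25 + 25 + 25 = 102
s = √(102/4) = √25.5 ≈ 5.050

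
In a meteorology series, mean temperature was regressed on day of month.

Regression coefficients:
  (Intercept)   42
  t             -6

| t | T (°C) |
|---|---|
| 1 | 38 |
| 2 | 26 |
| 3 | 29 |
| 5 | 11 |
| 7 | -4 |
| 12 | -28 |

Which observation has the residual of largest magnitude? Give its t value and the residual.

t=1: T̂ = 42 − 6·1 = 36; e = 38 − 36 = 2
t=2: T̂ = 42 − 6·2 = 30; e = 26 − 30 = -4
t=3: T̂ = 42 − 6·3 = 24; e = 29 − 24 = 5
t=5: T̂ = 42 − 6·5 = 12; e = 11 − 12 = -1
t=7: T̂ = 42 − 6·7 = 0; e = -4 − 0 = -4
t=12: T̂ = 42 − 6·12 = -30; e = -28 − (-30) = 2
Largest |e| is 5 at t = 3, residual 5.

t = 3, e = 5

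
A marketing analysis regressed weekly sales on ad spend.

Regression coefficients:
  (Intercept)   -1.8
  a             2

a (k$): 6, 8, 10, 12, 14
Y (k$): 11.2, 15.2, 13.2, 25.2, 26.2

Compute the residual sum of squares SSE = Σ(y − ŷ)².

a=6: Ŷ = -1.8 + 2·6 = 10.2; r = 11.2 − 10.2 = 1
a=8: Ŷ = -1.8 + 2·8 = 14.2; r = 15.2 − 14.2 = 1
a=10: Ŷ = -1.8 + 2·10 = 18.2; r = 13.2 − 18.2 = -5
a=12: Ŷ = -1.8 + 2·12 = 22.2; r = 25.2 − 22.2 = 3
a=14: Ŷ = -1.8 + 2·14 = 26.2; r = 26.2 − 26.2 = 0
SSE = 1 + 1 + 25 + 9 + 0 = 36

SSE = 36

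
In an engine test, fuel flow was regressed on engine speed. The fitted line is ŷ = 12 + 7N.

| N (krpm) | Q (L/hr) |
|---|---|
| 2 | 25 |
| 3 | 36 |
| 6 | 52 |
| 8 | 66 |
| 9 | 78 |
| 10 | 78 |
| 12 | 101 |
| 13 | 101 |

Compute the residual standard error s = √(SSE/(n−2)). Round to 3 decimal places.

s = 3.464

N=2: ŷ = 12 + 7·2 = 26; e = 25 − 26 = -1
N=3: ŷ = 12 + 7·3 = 33; e = 36 − 33 = 3
N=6: ŷ = 12 + 7·6 = 54; e = 52 − 54 = -2
N=8: ŷ = 12 + 7·8 = 68; e = 66 − 68 = -2
N=9: ŷ = 12 + 7·9 = 75; e = 78 − 75 = 3
N=10: ŷ = 12 + 7·10 = 82; e = 78 − 82 = -4
N=12: ŷ = 12 + 7·12 = 96; e = 101 − 96 = 5
N=13: ŷ = 12 + 7·13 = 103; e = 101 − 103 = -2
SSE = 1 + 9 + 4 + 4 + 9 + 16 + 25 + 4 = 72
s = √(72/6) = √12 ≈ 3.464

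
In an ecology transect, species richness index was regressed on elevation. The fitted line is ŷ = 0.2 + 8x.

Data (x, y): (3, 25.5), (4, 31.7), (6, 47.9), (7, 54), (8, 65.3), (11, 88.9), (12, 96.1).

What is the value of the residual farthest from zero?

e = -2.2

x=3: ŷ = 0.2 + 8·3 = 24.2; e = 25.5 − 24.2 = 1.3
x=4: ŷ = 0.2 + 8·4 = 32.2; e = 31.7 − 32.2 = -0.5
x=6: ŷ = 0.2 + 8·6 = 48.2; e = 47.9 − 48.2 = -0.3
x=7: ŷ = 0.2 + 8·7 = 56.2; e = 54 − 56.2 = -2.2
x=8: ŷ = 0.2 + 8·8 = 64.2; e = 65.3 − 64.2 = 1.1
x=11: ŷ = 0.2 + 8·11 = 88.2; e = 88.9 − 88.2 = 0.7
x=12: ŷ = 0.2 + 8·12 = 96.2; e = 96.1 − 96.2 = -0.1
Largest |e| is 2.2 at x = 7, residual -2.2.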